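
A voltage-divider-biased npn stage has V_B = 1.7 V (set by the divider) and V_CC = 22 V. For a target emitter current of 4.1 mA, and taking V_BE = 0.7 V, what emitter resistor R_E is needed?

V_E = V_B − V_BE = 1.7 − 0.7 = 1 V.
R_E = V_E / I_E = 1 / 4.1 = 0.244 kΩ.

R_E ≈ 0.24 kΩ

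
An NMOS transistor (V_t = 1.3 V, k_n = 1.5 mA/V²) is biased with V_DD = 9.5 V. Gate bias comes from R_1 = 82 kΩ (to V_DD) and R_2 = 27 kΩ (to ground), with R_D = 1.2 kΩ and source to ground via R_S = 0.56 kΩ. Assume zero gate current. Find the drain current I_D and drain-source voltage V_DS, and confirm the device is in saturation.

V_G = V_DD·R_2/(R_1+R_2) = 9.5×27/109 = 2.35 V.
Assume saturation: I_D = (k_n/2)(V_GS − V_t)² with V_GS = V_G − I_D·R_S = 2.35 − 0.56·I_D.
Substituting gives 0.235·I_D² − 1.88·I_D + 0.832 = 0, with roots I_D = 0.469 or 7.54 mA.
The root I_D = 7.54 mA gives V_GS = -1.87 V ≤ V_t, so take I_D = 0.469 mA.
Then V_GS = 2.09 V and V_DS = V_DD − I_D(R_D+R_S) = 9.5 − 0.469×1.76 = 8.67 V.
Saturation requires V_DS ≥ V_GS − V_t = 0.791 V; 8.67 ≥ 0.791 ✓.

I_D ≈ 0.47 mA, V_DS ≈ 8.7 V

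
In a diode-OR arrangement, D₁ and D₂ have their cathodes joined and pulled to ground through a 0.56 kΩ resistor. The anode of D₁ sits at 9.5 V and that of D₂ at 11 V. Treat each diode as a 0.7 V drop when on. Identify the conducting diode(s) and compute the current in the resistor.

Assume both conduct. Then node N would need to be at both 9.5−0.7 = 8.8 V and 11−0.7 = 10.3 V, which is impossible.
Assume only D₂ conducts: V_N = 11 − 0.7 = 10.3 V, so I_R = 10.3/0.56 = 18.4 mA.
Check D₁: its anode-to-cathode voltage is 9.5 − 10.3 = -0.8 V < 0.7 V, so it is off. The assumption is consistent.

Only D₂ conducts; I_R ≈ 18 mA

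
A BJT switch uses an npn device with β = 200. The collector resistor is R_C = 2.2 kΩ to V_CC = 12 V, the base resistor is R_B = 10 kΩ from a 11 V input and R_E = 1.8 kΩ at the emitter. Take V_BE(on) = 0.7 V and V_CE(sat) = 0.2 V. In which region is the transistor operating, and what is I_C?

Assume active: I_B = (11 − 0.7)/(10 + 201×1.8) = 0.0277 mA, I_C = β·I_B = 5.54 mA.
Then V_CE = 12 − 5.54×2.2 − 5.57×1.8 = -10.2 V < 0.2 V — the active assumption fails.
Re-solve with V_CE = 0.2 V. KCL at the emitter: V_E/R_E = (V_BB−0.7−V_E)/R_B + (V_CC−0.2−V_E)/R_C, giving V_E = 5.76 V.
I_C = (V_CC − 0.2 − V_E)/R_C = (11.8 − 5.76)/2.2 = 2.75 mA.
Check: I_B = (10.3 − 5.76)/10 = 0.454 mA, and β·I_B = 90.8 mA > I_C, confirming saturation.

saturation; I_C ≈ 2.7 mA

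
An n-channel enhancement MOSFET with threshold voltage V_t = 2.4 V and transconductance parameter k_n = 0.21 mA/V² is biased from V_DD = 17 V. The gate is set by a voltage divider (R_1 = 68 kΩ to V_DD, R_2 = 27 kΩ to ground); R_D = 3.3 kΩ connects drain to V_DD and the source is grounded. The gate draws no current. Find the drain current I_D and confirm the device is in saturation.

I_D ≈ 0.62 mA

V_G = V_DD·R_2/(R_1+R_2) = 17×27/95 = 4.83 V. With the source grounded, V_GS = V_G = 4.83 V.
Assume saturation: I_D = (k_n/2)(V_GS − V_t)² = (0.21/2)×(4.83 − 2.4)² = 0.105×2.43² = 0.621 mA.
V_DS = V_DD − I_D·R_D = 17 − 0.621×3.3 = 15 V.
Saturation requires V_DS ≥ V_GS − V_t = 2.43 V; 15 ≥ 2.43 ✓.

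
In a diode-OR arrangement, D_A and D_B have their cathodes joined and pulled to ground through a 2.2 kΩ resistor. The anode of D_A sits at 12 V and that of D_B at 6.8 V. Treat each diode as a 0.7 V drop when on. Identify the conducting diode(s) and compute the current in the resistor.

Only D_A conducts; I_R ≈ 5.1 mA

Assume both conduct. Then node N would need to be at both 12−0.7 = 11.3 V and 6.8−0.7 = 6.1 V, which is impossible.
Assume only D_A conducts: V_N = 12 − 0.7 = 11.3 V, so I_R = 11.3/2.2 = 5.14 mA.
Check D_B: its anode-to-cathode voltage is 6.8 − 11.3 = -4.5 V < 0.7 V, so it is off. The assumption is consistent.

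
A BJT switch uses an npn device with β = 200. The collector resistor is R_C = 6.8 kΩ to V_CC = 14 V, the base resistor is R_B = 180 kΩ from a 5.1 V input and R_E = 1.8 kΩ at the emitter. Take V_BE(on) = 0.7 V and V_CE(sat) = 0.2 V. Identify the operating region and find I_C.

Assume active: I_B = (5.1 − 0.7)/(180 + 201×1.8) = 0.00812 mA, I_C = β·I_B = 1.62 mA.
Then V_CE = 14 − 1.62×6.8 − 1.63×1.8 = 0.0171 V < 0.2 V — the active assumption fails.
Re-solve with V_CE = 0.2 V. KCL at the emitter: V_E/R_E = (V_BB−0.7−V_E)/R_B + (V_CC−0.2−V_E)/R_C, giving V_E = 2.9 V.
I_C = (V_CC − 0.2 − V_E)/R_C = (13.8 − 2.9)/6.8 = 1.6 mA.
Check: I_B = (4.4 − 2.9)/180 = 0.00833 mA, and β·I_B = 1.67 mA > I_C, confirming saturation.

saturation; I_C ≈ 1.6 mA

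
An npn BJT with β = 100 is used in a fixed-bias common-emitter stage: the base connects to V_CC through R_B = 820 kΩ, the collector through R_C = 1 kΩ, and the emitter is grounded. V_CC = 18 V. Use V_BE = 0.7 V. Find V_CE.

Base loop: V_CC = I_B·R_B + V_BE, so I_B = (18 − 0.7)/820 kΩ = 0.0211 mA.
In the active region I_C = β·I_B = 100 × 0.0211 = 2.11 mA.
Collector loop: V_CE = V_CC − I_C·R_C = 18 − 2.11×1 = 15.9 V.
Since V_CE = 15.9 V > V_CE(sat) ≈ 0.2 V, the transistor is in the active region as assumed.

V_CE ≈ 16 V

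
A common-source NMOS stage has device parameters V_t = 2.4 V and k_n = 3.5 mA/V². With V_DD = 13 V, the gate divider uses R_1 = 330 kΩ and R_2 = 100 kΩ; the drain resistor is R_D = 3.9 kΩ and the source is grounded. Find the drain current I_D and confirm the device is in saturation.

V_G = V_DD·R_2/(R_1+R_2) = 13×100/430 = 3.02 V. With the source grounded, V_GS = V_G = 3.02 V.
Assume saturation: I_D = (k_n/2)(V_GS − V_t)² = (3.5/2)×(3.02 − 2.4)² = 1.75×0.623² = 0.68 mA.
V_DS = V_DD − I_D·R_D = 13 − 0.68×3.9 = 10.3 V.
Saturation requires V_DS ≥ V_GS − V_t = 0.623 V; 10.3 ≥ 0.623 ✓.

I_D ≈ 0.68 mA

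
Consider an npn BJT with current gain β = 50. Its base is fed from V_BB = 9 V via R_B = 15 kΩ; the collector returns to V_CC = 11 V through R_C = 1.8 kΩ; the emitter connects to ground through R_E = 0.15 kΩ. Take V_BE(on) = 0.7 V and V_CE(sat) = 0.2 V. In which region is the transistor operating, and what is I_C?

saturation; I_C ≈ 5.5 mA

Assume active: I_B = (9 − 0.7)/(15 + 51×0.15) = 0.366 mA, I_C = β·I_B = 18.3 mA.
Then V_CE = 11 − 18.3×1.8 − 18.7×0.15 = -24.8 V < 0.2 V — the active assumption fails.
Re-solve with V_CE = 0.2 V. KCL at the emitter: V_E/R_E = (V_BB−0.7−V_E)/R_B + (V_CC−0.2−V_E)/R_C, giving V_E = 0.899 V.
I_C = (V_CC − 0.2 − V_E)/R_C = (10.8 − 0.899)/1.8 = 5.5 mA.
Check: I_B = (8.3 − 0.899)/15 = 0.493 mA, and β·I_B = 24.7 mA > I_C, confirming saturation.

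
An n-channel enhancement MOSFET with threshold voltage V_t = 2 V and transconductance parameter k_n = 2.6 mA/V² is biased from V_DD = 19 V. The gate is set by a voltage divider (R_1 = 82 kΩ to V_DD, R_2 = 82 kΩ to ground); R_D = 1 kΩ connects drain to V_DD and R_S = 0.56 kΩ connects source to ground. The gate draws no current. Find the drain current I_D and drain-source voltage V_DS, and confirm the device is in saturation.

I_D ≈ 8.8 mA, V_DS ≈ 5.3 V

V_G = V_DD·R_2/(R_1+R_2) = 19×82/164 = 9.5 V.
Assume saturation: I_D = (k_n/2)(V_GS − V_t)² with V_GS = V_G − I_D·R_S = 9.5 − 0.56·I_D.
Substituting gives 0.408·I_D² − 11.9·I_D + 73.1 = 0, with roots I_D = 8.76 or 20.5 mA.
The root I_D = 20.5 mA gives V_GS = -1.97 V ≤ V_t, so take I_D = 8.76 mA.
Then V_GS = 4.6 V and V_DS = V_DD − I_D(R_D+R_S) = 19 − 8.76×1.56 = 5.34 V.
Saturation requires V_DS ≥ V_GS − V_t = 2.6 V; 5.34 ≥ 2.6 ✓.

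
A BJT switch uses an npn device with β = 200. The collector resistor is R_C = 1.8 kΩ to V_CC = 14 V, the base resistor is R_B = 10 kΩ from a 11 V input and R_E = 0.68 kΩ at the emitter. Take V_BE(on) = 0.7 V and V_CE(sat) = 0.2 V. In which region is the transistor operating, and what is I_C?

saturation; I_C ≈ 5.4 mA

Assume active: I_B = (11 − 0.7)/(10 + 201×0.68) = 0.0702 mA, I_C = β·I_B = 14 mA.
Then V_CE = 14 − 14×1.8 − 14.1×0.68 = -20.9 V < 0.2 V — the active assumption fails.
Re-solve with V_CE = 0.2 V. KCL at the emitter: V_E/R_E = (V_BB−0.7−V_E)/R_B + (V_CC−0.2−V_E)/R_C, giving V_E = 4.09 V.
I_C = (V_CC − 0.2 − V_E)/R_C = (13.8 − 4.09)/1.8 = 5.39 mA.
Check: I_B = (10.3 − 4.09)/10 = 0.621 mA, and β·I_B = 124 mA > I_C, confirming saturation.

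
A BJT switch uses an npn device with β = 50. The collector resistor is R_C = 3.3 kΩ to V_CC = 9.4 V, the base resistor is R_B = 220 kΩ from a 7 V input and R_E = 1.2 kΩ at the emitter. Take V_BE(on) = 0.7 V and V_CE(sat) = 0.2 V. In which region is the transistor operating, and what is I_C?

Assume active. Base-emitter loop: I_B = (V_BB − V_BE)/(R_B + (β+1)R_E) = (7 − 0.7)/(220 + 51×1.2) = 0.0224 mA.
I_C = β·I_B = 50×0.0224 = 1.12 mA.
V_CE = V_CC − I_C·R_C − I_E·R_E = 9.4 − 1.12×3.3 − 1.14×1.2 = 4.33 V > V_CE(sat), so the active-region assumption holds.

active; I_C ≈ 1.1 mA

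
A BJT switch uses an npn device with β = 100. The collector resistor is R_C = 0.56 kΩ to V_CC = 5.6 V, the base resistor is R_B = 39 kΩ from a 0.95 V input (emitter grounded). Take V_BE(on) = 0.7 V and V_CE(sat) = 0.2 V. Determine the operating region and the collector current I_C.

Assume active. Base-emitter loop: I_B = (V_BB − V_BE)/R_B = (0.95 − 0.7)/39 = 0.00641 mA.
I_C = β·I_B = 100×0.00641 = 0.641 mA.
V_CE = V_CC − I_C·R_C = 5.6 − 0.641×0.56 = 5.24 V > V_CE(sat), so the active-region assumption holds.

active; I_C ≈ 0.64 mA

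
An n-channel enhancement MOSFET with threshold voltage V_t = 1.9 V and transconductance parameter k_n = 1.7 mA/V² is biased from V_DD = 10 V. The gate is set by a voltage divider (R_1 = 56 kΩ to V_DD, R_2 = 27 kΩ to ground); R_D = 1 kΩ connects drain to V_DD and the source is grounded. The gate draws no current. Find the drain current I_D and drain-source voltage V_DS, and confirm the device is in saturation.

I_D ≈ 1.6 mA, V_DS ≈ 8.4 V

V_G = V_DD·R_2/(R_1+R_2) = 10×27/83 = 3.25 V. With the source grounded, V_GS = V_G = 3.25 V.
Assume saturation: I_D = (k_n/2)(V_GS − V_t)² = (1.7/2)×(3.25 − 1.9)² = 0.85×1.35² = 1.56 mA.
V_DS = V_DD − I_D·R_D = 10 − 1.56×1 = 8.44 V.
Saturation requires V_DS ≥ V_GS − V_t = 1.35 V; 8.44 ≥ 1.35 ✓.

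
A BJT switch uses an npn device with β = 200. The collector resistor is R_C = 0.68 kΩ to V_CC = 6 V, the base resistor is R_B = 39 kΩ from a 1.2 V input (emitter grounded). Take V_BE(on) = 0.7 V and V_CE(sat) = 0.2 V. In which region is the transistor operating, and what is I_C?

Assume active. Base-emitter loop: I_B = (V_BB − V_BE)/R_B = (1.2 − 0.7)/39 = 0.0128 mA.
I_C = β·I_B = 200×0.0128 = 2.56 mA.
V_CE = V_CC − I_C·R_C = 6 − 2.56×0.68 = 4.26 V > V_CE(sat), so the active-region assumption holds.

active; I_C ≈ 2.6 mA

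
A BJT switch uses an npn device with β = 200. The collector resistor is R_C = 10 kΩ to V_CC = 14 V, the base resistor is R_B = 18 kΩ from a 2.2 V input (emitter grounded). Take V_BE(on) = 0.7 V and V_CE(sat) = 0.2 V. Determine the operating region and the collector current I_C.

saturation; I_C ≈ 1.4 mA

Assume active: I_B = (2.2 − 0.7)/18 = 0.0833 mA, giving I_C = β·I_B = 16.7 mA.
But then V_CE = 14 − 16.7×10 = -153 V < V_CE(sat) = 0.2 V — impossible in the active region.
So the transistor is saturated. With V_CE = 0.2 V, I_C = (V_CC − 0.2)/R_C = 13.8/10 = 1.38 mA.
Check: β·I_B = 16.7 mA > I_C = 1.38 mA, confirming saturation.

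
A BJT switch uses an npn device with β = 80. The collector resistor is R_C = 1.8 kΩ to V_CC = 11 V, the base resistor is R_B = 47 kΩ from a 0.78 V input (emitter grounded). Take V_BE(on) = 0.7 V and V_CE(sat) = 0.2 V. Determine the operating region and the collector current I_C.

Assume active. Base-emitter loop: I_B = (V_BB − V_BE)/R_B = (0.78 − 0.7)/47 = 0.0017 mA.
I_C = β·I_B = 80×0.0017 = 0.136 mA.
V_CE = V_CC − I_C·R_C = 11 − 0.136×1.8 = 10.8 V > V_CE(sat), so the active-region assumption holds.

active; I_C ≈ 0.14 mA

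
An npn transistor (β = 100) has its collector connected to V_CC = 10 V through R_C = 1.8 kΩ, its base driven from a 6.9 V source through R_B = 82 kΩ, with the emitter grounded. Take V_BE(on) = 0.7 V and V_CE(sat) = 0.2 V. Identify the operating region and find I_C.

saturation; I_C ≈ 5.4 mA

Assume active: I_B = (6.9 − 0.7)/82 = 0.0756 mA, giving I_C = β·I_B = 7.56 mA.
But then V_CE = 10 − 7.56×1.8 = -3.61 V < V_CE(sat) = 0.2 V — impossible in the active region.
So the transistor is saturated. With V_CE = 0.2 V, I_C = (V_CC − 0.2)/R_C = 9.8/1.8 = 5.44 mA.
Check: β·I_B = 7.56 mA > I_C = 5.44 mA, confirming saturation.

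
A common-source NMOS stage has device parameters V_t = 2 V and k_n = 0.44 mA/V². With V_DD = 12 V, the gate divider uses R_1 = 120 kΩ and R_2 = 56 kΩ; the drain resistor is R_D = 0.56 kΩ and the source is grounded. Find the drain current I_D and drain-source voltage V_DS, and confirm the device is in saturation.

V_G = V_DD·R_2/(R_1+R_2) = 12×56/176 = 3.82 V. With the source grounded, V_GS = V_G = 3.82 V.
Assume saturation: I_D = (k_n/2)(V_GS − V_t)² = (0.44/2)×(3.82 − 2)² = 0.22×1.82² = 0.727 mA.
V_DS = V_DD − I_D·R_D = 12 − 0.727×0.56 = 11.6 V.
Saturation requires V_DS ≥ V_GS − V_t = 1.82 V; 11.6 ≥ 1.82 ✓.

I_D ≈ 0.73 mA, V_DS ≈ 12 V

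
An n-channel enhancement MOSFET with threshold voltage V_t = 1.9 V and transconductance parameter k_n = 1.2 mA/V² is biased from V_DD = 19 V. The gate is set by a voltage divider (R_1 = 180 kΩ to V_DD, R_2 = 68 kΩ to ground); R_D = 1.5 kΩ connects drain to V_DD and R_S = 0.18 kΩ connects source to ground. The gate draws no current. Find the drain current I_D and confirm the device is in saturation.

I_D ≈ 4 mA

V_G = V_DD·R_2/(R_1+R_2) = 19×68/248 = 5.21 V.
Assume saturation: I_D = (k_n/2)(V_GS − V_t)² with V_GS = V_G − I_D·R_S = 5.21 − 0.18·I_D.
Substituting gives 0.0194·I_D² − 1.71·I_D + 6.57 = 0, with roots I_D = 4.02 or 84.2 mA.
The root I_D = 84.2 mA gives V_GS = -9.95 V ≤ V_t, so take I_D = 4.02 mA.
Then V_GS = 4.49 V and V_DS = V_DD − I_D(R_D+R_S) = 19 − 4.02×1.68 = 12.3 V.
Saturation requires V_DS ≥ V_GS − V_t = 2.59 V; 12.3 ≥ 2.59 ✓.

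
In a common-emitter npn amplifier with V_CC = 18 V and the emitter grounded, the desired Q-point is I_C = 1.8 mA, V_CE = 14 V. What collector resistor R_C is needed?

Collector loop: V_CC = I_C·R_C + V_CE.
R_C = (V_CC − V_CE)/I_C = (18 − 14)/1.8 = 2.22 kΩ.

R_C ≈ 2.2 kΩ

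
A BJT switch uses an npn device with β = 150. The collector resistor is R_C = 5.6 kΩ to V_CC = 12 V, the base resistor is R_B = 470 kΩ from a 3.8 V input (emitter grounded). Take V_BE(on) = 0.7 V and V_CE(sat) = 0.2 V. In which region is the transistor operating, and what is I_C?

active; I_C ≈ 0.99 mA

Assume active. Base-emitter loop: I_B = (V_BB − V_BE)/R_B = (3.8 − 0.7)/470 = 0.0066 mA.
I_C = β·I_B = 150×0.0066 = 0.989 mA.
V_CE = V_CC − I_C·R_C = 12 − 0.989×5.6 = 6.46 V > V_CE(sat), so the active-region assumption holds.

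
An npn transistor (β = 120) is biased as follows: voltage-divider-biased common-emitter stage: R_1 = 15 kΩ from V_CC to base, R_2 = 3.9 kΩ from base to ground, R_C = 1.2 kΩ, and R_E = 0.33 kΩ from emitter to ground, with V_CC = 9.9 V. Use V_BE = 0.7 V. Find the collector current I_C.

Thevenize the base divider: V_Th = V_CC·R_2/(R_1+R_2) = 9.9×3.9/18.9 = 2.04 V, R_Th = R_1‖R_2 = 3.1 kΩ.
Base-emitter loop: V_Th = I_B·R_Th + V_BE + (β+1)I_B·R_E, so I_B = (2.04 − 0.7) / (3.1 + 121×0.33) = 0.0312 mA.
I_C = β·I_B = 120×0.0312 = 3.75 mA, and I_E = (β+1)I_B = 3.78 mA.
V_CE = V_CC − I_C·R_C − I_E·R_E = 9.9 − 3.75×1.2 − 3.78×0.33 = 4.16 V.
V_CE = 4.16 V > 0.2 V confirms active-region operation.

I_C ≈ 3.7 mA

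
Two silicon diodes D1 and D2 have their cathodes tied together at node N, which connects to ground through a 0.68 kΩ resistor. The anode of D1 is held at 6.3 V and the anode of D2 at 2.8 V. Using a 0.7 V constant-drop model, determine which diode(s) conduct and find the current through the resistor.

Only D1 conducts; I_R ≈ 8.2 mA

Assume both conduct. Then node N would need to be at both 6.3−0.7 = 5.6 V and 2.8−0.7 = 2.1 V, which is impossible.
Assume only D1 conducts: V_N = 6.3 − 0.7 = 5.6 V, so I_R = 5.6/0.68 = 8.24 mA.
Check D2: its anode-to-cathode voltage is 2.8 − 5.6 = -2.8 V < 0.7 V, so it is off. The assumption is consistent.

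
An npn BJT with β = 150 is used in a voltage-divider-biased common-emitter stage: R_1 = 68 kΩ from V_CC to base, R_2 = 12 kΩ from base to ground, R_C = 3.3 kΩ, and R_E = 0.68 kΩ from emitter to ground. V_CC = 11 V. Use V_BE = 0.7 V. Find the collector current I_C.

Thevenize the base divider: V_Th = V_CC·R_2/(R_1+R_2) = 11×12/80 = 1.65 V, R_Th = R_1‖R_2 = 10.2 kΩ.
Base-emitter loop: V_Th = I_B·R_Th + V_BE + (β+1)I_B·R_E, so I_B = (1.65 − 0.7) / (10.2 + 151×0.68) = 0.00842 mA.
I_C = β·I_B = 150×0.00842 = 1.26 mA, and I_E = (β+1)I_B = 1.27 mA.
V_CE = V_CC − I_C·R_C − I_E·R_E = 11 − 1.26×3.3 − 1.27×0.68 = 5.97 V.
V_CE = 5.97 V > 0.2 V confirms active-region operation.

I_C ≈ 1.3 mA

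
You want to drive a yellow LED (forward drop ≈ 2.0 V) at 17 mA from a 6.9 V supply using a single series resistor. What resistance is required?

The resistor drops V_S − V_D = 6.9 − 2.0 = 4.9 V at 17 mA.
R = 4.9 V / 17 mA = 0.288 kΩ.

R ≈ 0.29 kΩ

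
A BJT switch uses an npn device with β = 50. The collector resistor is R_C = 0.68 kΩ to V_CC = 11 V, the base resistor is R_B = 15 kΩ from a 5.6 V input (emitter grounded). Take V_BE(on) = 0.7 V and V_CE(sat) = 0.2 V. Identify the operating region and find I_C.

saturation; I_C ≈ 16 mA

Assume active: I_B = (5.6 − 0.7)/15 = 0.327 mA, giving I_C = β·I_B = 16.3 mA.
But then V_CE = 11 − 16.3×0.68 = -0.107 V < V_CE(sat) = 0.2 V — impossible in the active region.
So the transistor is saturated. With V_CE = 0.2 V, I_C = (V_CC − 0.2)/R_C = 10.8/0.68 = 15.9 mA.
Check: β·I_B = 16.3 mA > I_C = 15.9 mA, confirming saturation.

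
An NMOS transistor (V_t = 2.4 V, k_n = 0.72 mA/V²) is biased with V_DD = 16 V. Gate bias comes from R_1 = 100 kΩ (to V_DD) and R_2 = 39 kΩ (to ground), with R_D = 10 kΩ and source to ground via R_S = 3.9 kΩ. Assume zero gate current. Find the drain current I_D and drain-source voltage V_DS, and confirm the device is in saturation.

V_G = V_DD·R_2/(R_1+R_2) = 16×39/139 = 4.49 V.
Assume saturation: I_D = (k_n/2)(V_GS − V_t)² with V_GS = V_G − I_D·R_S = 4.49 − 3.9·I_D.
Substituting gives 5.48·I_D² − 6.87·I_D + 1.57 = 0, with roots I_D = 0.301 or 0.953 mA.
The root I_D = 0.953 mA gives V_GS = 0.773 V ≤ V_t, so take I_D = 0.301 mA.
Then V_GS = 3.31 V and V_DS = V_DD − I_D(R_D+R_S) = 16 − 0.301×13.9 = 11.8 V.
Saturation requires V_DS ≥ V_GS − V_t = 0.915 V; 11.8 ≥ 0.915 ✓.

I_D ≈ 0.3 mA, V_DS ≈ 12 V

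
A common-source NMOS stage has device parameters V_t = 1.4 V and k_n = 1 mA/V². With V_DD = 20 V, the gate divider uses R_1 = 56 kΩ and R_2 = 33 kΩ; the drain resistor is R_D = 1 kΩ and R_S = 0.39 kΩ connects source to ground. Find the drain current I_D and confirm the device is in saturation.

V_G = V_DD·R_2/(R_1+R_2) = 20×33/89 = 7.42 V.
Assume saturation: I_D = (k_n/2)(V_GS − V_t)² with V_GS = V_G − I_D·R_S = 7.42 − 0.39·I_D.
Substituting gives 0.0761·I_D² − 3.35·I_D + 18.1 = 0, with roots I_D = 6.31 or 37.7 mA.
The root I_D = 37.7 mA gives V_GS = -7.28 V ≤ V_t, so take I_D = 6.31 mA.
Then V_GS = 4.95 V and V_DS = V_DD − I_D(R_D+R_S) = 20 − 6.31×1.39 = 11.2 V.
Saturation requires V_DS ≥ V_GS − V_t = 3.55 V; 11.2 ≥ 3.55 ✓.

I_D ≈ 6.3 mA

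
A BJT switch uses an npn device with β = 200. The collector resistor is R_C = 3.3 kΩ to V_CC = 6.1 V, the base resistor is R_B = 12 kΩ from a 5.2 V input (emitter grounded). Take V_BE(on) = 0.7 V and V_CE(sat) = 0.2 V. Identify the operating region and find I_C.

Assume active: I_B = (5.2 − 0.7)/12 = 0.375 mA, giving I_C = β·I_B = 75 mA.
But then V_CE = 6.1 − 75×3.3 = -241 V < V_CE(sat) = 0.2 V — impossible in the active region.
So the transistor is saturated. With V_CE = 0.2 V, I_C = (V_CC − 0.2)/R_C = 5.9/3.3 = 1.79 mA.
Check: β·I_B = 75 mA > I_C = 1.79 mA, confirming saturation.

saturation; I_C ≈ 1.8 mA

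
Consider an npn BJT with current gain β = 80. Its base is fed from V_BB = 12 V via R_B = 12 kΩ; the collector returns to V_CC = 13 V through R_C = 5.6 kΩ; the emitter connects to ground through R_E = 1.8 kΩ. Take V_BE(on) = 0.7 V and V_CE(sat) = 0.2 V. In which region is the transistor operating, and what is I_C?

Assume active: I_B = (12 − 0.7)/(12 + 81×1.8) = 0.0716 mA, I_C = β·I_B = 5.73 mA.
Then V_CE = 13 − 5.73×5.6 − 5.8×1.8 = -29.5 V < 0.2 V — the active assumption fails.
Re-solve with V_CE = 0.2 V. KCL at the emitter: V_E/R_E = (V_BB−0.7−V_E)/R_B + (V_CC−0.2−V_E)/R_C, giving V_E = 3.95 V.
I_C = (V_CC − 0.2 − V_E)/R_C = (12.8 − 3.95)/5.6 = 1.58 mA.
Check: I_B = (11.3 − 3.95)/12 = 0.613 mA, and β·I_B = 49 mA > I_C, confirming saturation.

saturation; I_C ≈ 1.6 mA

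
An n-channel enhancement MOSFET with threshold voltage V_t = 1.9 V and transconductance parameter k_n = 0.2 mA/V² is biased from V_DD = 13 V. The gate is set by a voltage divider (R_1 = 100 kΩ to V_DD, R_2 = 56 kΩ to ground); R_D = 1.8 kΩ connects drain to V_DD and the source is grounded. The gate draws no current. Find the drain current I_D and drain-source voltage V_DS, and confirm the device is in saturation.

V_G = V_DD·R_2/(R_1+R_2) = 13×56/156 = 4.67 V. With the source grounded, V_GS = V_G = 4.67 V.
Assume saturation: I_D = (k_n/2)(V_GS − V_t)² = (0.2/2)×(4.67 − 1.9)² = 0.1×2.77² = 0.765 mA.
V_DS = V_DD − I_D·R_D = 13 − 0.765×1.8 = 11.6 V.
Saturation requires V_DS ≥ V_GS − V_t = 2.77 V; 11.6 ≥ 2.77 ✓.

I_D ≈ 0.77 mA, V_DS ≈ 12 V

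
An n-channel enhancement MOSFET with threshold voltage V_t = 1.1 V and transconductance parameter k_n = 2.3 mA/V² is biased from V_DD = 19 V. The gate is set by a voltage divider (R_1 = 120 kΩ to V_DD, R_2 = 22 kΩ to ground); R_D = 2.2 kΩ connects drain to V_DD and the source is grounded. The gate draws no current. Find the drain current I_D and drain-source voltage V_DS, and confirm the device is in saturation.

I_D ≈ 3.9 mA, V_DS ≈ 10 V

V_G = V_DD·R_2/(R_1+R_2) = 19×22/142 = 2.94 V. With the source grounded, V_GS = V_G = 2.94 V.
Assume saturation: I_D = (k_n/2)(V_GS − V_t)² = (2.3/2)×(2.94 − 1.1)² = 1.15×1.84² = 3.91 mA.
V_DS = V_DD − I_D·R_D = 19 − 3.91×2.2 = 10.4 V.
Saturation requires V_DS ≥ V_GS − V_t = 1.84 V; 10.4 ≥ 1.84 ✓.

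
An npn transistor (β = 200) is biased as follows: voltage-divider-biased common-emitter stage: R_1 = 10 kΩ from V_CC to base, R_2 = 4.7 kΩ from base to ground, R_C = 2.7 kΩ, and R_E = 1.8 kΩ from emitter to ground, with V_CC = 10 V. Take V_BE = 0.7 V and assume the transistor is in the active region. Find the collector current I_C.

Thevenize the base divider: V_Th = V_CC·R_2/(R_1+R_2) = 10×4.7/14.7 = 3.2 V, R_Th = R_1‖R_2 = 3.2 kΩ.
Base-emitter loop: V_Th = I_B·R_Th + V_BE + (β+1)I_B·R_E, so I_B = (3.2 − 0.7) / (3.2 + 201×1.8) = 0.00684 mA.
I_C = β·I_B = 200×0.00684 = 1.37 mA, and I_E = (β+1)I_B = 1.38 mA.
V_CE = V_CC − I_C·R_C − I_E·R_E = 10 − 1.37×2.7 − 1.38×1.8 = 3.83 V.
V_CE = 3.83 V > 0.2 V confirms active-region operation.

I_C ≈ 1.4 mA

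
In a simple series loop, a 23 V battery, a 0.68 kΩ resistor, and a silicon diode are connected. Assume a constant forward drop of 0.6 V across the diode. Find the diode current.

KVL around the loop: 23 = V_D + I·R = 0.6 + I × 0.68 kΩ.
So I = (23 − 0.6) / 0.68 kΩ = 22.4 / 0.68 = 32.9 mA.

I ≈ 33 mA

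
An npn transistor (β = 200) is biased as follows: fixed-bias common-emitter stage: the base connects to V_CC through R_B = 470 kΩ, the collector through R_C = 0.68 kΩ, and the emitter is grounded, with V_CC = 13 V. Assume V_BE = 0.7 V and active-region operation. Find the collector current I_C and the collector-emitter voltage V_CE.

I_C ≈ 5.2 mA, V_CE ≈ 9.4 V

Base loop: V_CC = I_B·R_B + V_BE, so I_B = (13 − 0.7)/470 kΩ = 0.0262 mA.
In the active region I_C = β·I_B = 200 × 0.0262 = 5.23 mA.
Collector loop: V_CE = V_CC − I_C·R_C = 13 − 5.23×0.68 = 9.44 V.
Since V_CE = 9.44 V > V_CE(sat) ≈ 0.2 V, the transistor is in the active region as assumed.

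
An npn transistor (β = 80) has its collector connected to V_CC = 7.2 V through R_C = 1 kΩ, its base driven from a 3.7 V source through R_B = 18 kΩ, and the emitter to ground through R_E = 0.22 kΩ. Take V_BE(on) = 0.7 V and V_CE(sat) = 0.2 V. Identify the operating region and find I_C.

saturation; I_C ≈ 5.7 mA

Assume active: I_B = (3.7 − 0.7)/(18 + 81×0.22) = 0.0838 mA, I_C = β·I_B = 6.7 mA.
Then V_CE = 7.2 − 6.7×1 − 6.78×0.22 = -0.993 V < 0.2 V — the active assumption fails.
Re-solve with V_CE = 0.2 V. KCL at the emitter: V_E/R_E = (V_BB−0.7−V_E)/R_B + (V_CC−0.2−V_E)/R_C, giving V_E = 1.28 V.
I_C = (V_CC − 0.2 − V_E)/R_C = (7 − 1.28)/1 = 5.72 mA.
Check: I_B = (3 − 1.28)/18 = 0.0956 mA, and β·I_B = 7.65 mA > I_C, confirming saturation.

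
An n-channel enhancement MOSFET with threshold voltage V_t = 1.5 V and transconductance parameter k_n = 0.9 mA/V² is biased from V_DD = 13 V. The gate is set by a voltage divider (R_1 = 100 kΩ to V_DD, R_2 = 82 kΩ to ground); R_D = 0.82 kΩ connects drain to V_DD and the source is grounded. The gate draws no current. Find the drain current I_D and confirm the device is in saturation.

I_D ≈ 8.5 mA

V_G = V_DD·R_2/(R_1+R_2) = 13×82/182 = 5.86 V. With the source grounded, V_GS = V_G = 5.86 V.
Assume saturation: I_D = (k_n/2)(V_GS − V_t)² = (0.9/2)×(5.86 − 1.5)² = 0.45×4.36² = 8.54 mA.
V_DS = V_DD − I_D·R_D = 13 − 8.54×0.82 = 5.99 V.
Saturation requires V_DS ≥ V_GS − V_t = 4.36 V; 5.99 ≥ 4.36 ✓.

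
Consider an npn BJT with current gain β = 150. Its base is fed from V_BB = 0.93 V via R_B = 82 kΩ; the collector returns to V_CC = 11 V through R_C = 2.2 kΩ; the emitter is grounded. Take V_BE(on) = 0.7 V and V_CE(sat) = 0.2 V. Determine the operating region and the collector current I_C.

Assume active. Base-emitter loop: I_B = (V_BB − V_BE)/R_B = (0.93 − 0.7)/82 = 0.0028 mA.
I_C = β·I_B = 150×0.0028 = 0.421 mA.
V_CE = V_CC − I_C·R_C = 11 − 0.421×2.2 = 10.1 V > V_CE(sat), so the active-region assumption holds.

active; I_C ≈ 0.42 mA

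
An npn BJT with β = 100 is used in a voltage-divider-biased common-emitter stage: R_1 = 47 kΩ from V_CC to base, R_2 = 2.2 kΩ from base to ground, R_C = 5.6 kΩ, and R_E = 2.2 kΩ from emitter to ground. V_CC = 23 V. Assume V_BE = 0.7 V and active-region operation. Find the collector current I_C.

I_C ≈ 0.15 mA

Thevenize the base divider: V_Th = V_CC·R_2/(R_1+R_2) = 23×2.2/49.2 = 1.03 V, R_Th = R_1‖R_2 = 2.1 kΩ.
Base-emitter loop: V_Th = I_B·R_Th + V_BE + (β+1)I_B·R_E, so I_B = (1.03 − 0.7) / (2.1 + 101×2.2) = 0.00146 mA.
I_C = β·I_B = 100×0.00146 = 0.146 mA, and I_E = (β+1)I_B = 0.148 mA.
V_CE = V_CC − I_C·R_C − I_E·R_E = 23 − 0.146×5.6 − 0.148×2.2 = 21.9 V.
V_CE = 21.9 V > 0.2 V confirms active-region operation.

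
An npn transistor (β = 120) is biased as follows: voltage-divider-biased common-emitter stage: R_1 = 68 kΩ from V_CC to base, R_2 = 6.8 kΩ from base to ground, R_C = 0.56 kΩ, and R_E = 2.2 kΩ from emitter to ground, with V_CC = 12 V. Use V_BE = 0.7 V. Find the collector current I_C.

Thevenize the base divider: V_Th = V_CC·R_2/(R_1+R_2) = 12×6.8/74.8 = 1.09 V, R_Th = R_1‖R_2 = 6.18 kΩ.
Base-emitter loop: V_Th = I_B·R_Th + V_BE + (β+1)I_B·R_E, so I_B = (1.09 − 0.7) / (6.18 + 121×2.2) = 0.00144 mA.
I_C = β·I_B = 120×0.00144 = 0.172 mA, and I_E = (β+1)I_B = 0.174 mA.
V_CE = V_CC − I_C·R_C − I_E·R_E = 12 − 0.172×0.56 − 0.174×2.2 = 11.5 V.
V_CE = 11.5 V > 0.2 V confirms active-region operation.

I_C ≈ 0.17 mA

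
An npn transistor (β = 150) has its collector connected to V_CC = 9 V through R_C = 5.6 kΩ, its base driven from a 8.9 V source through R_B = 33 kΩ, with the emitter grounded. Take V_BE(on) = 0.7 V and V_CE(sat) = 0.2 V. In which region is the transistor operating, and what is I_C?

Assume active: I_B = (8.9 − 0.7)/33 = 0.248 mA, giving I_C = β·I_B = 37.3 mA.
But then V_CE = 9 − 37.3×5.6 = -200 V < V_CE(sat) = 0.2 V — impossible in the active region.
So the transistor is saturated. With V_CE = 0.2 V, I_C = (V_CC − 0.2)/R_C = 8.8/5.6 = 1.57 mA.
Check: β·I_B = 37.3 mA > I_C = 1.57 mA, confirming saturation.

saturation; I_C ≈ 1.6 mA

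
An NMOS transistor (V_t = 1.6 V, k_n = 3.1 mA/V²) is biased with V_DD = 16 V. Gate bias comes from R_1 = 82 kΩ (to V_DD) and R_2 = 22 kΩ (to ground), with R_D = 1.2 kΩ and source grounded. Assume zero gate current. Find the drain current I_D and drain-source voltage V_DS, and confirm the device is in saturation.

V_G = V_DD·R_2/(R_1+R_2) = 16×22/104 = 3.38 V. With the source grounded, V_GS = V_G = 3.38 V.
Assume saturation: I_D = (k_n/2)(V_GS − V_t)² = (3.1/2)×(3.38 − 1.6)² = 1.55×1.78² = 4.94 mA.
V_DS = V_DD − I_D·R_D = 16 − 4.94×1.2 = 10.1 V.
Saturation requires V_DS ≥ V_GS − V_t = 1.78 V; 10.1 ≥ 1.78 ✓.

I_D ≈ 4.9 mA, V_DS ≈ 10 V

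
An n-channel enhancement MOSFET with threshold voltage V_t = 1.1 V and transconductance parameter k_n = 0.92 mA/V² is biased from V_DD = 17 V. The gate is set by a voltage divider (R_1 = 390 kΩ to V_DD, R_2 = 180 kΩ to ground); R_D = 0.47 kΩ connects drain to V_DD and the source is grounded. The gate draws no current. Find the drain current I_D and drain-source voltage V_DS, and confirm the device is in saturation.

V_G = V_DD·R_2/(R_1+R_2) = 17×180/570 = 5.37 V. With the source grounded, V_GS = V_G = 5.37 V.
Assume saturation: I_D = (k_n/2)(V_GS − V_t)² = (0.92/2)×(5.37 − 1.1)² = 0.46×4.27² = 8.38 mA.
V_DS = V_DD − I_D·R_D = 17 − 8.38×0.47 = 13.1 V.
Saturation requires V_DS ≥ V_GS − V_t = 4.27 V; 13.1 ≥ 4.27 ✓.

I_D ≈ 8.4 mA, V_DS ≈ 13 V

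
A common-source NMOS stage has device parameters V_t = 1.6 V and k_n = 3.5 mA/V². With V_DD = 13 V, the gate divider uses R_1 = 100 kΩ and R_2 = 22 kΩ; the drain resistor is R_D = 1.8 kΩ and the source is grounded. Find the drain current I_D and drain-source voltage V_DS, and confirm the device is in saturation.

V_G = V_DD·R_2/(R_1+R_2) = 13×22/122 = 2.34 V. With the source grounded, V_GS = V_G = 2.34 V.
Assume saturation: I_D = (k_n/2)(V_GS − V_t)² = (3.5/2)×(2.34 − 1.6)² = 1.75×0.744² = 0.969 mA.
V_DS = V_DD − I_D·R_D = 13 − 0.969×1.8 = 11.3 V.
Saturation requires V_DS ≥ V_GS − V_t = 0.744 V; 11.3 ≥ 0.744 ✓.

I_D ≈ 0.97 mA, V_DS ≈ 11 V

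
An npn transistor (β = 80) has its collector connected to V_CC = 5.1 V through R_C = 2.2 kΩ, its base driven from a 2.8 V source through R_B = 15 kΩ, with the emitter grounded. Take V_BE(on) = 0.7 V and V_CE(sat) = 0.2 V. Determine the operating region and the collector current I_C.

Assume active: I_B = (2.8 − 0.7)/15 = 0.14 mA, giving I_C = β·I_B = 11.2 mA.
But then V_CE = 5.1 − 11.2×2.2 = -19.5 V < V_CE(sat) = 0.2 V — impossible in the active region.
So the transistor is saturated. With V_CE = 0.2 V, I_C = (V_CC − 0.2)/R_C = 4.9/2.2 = 2.23 mA.
Check: β·I_B = 11.2 mA > I_C = 2.23 mA, confirming saturation.

saturation; I_C ≈ 2.2 mA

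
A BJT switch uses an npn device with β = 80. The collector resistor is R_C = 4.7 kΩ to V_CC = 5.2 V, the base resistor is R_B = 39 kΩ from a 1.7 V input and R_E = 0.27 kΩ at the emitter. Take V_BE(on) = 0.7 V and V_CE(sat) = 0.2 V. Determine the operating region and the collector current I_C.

Assume active: I_B = (1.7 − 0.7)/(39 + 81×0.27) = 0.0164 mA, I_C = β·I_B = 1.31 mA.
Then V_CE = 5.2 − 1.31×4.7 − 1.33×0.27 = -1.34 V < 0.2 V — the active assumption fails.
Re-solve with V_CE = 0.2 V. KCL at the emitter: V_E/R_E = (V_BB−0.7−V_E)/R_B + (V_CC−0.2−V_E)/R_C, giving V_E = 0.276 V.
I_C = (V_CC − 0.2 − V_E)/R_C = (5 − 0.276)/4.7 = 1.01 mA.
Check: I_B = (1 − 0.276)/39 = 0.0186 mA, and β·I_B = 1.48 mA > I_C, confirming saturation.

saturation; I_C ≈ 1 mA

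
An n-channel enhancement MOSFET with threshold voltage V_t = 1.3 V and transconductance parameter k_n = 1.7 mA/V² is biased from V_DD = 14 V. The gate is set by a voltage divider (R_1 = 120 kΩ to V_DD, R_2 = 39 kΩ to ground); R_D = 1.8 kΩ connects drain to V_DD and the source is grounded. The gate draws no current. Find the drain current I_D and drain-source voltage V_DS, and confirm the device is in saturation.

I_D ≈ 3.9 mA, V_DS ≈ 7 V

V_G = V_DD·R_2/(R_1+R_2) = 14×39/159 = 3.43 V. With the source grounded, V_GS = V_G = 3.43 V.
Assume saturation: I_D = (k_n/2)(V_GS − V_t)² = (1.7/2)×(3.43 − 1.3)² = 0.85×2.13² = 3.87 mA.
V_DS = V_DD − I_D·R_D = 14 − 3.87×1.8 = 7.03 V.
Saturation requires V_DS ≥ V_GS − V_t = 2.13 V; 7.03 ≥ 2.13 ✓.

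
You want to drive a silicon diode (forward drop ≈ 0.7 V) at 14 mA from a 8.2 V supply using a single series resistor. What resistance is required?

The resistor drops V_S − V_D = 8.2 − 0.7 = 7.5 V at 14 mA.
R = 7.5 V / 14 mA = 0.536 kΩ.

R ≈ 0.54 kΩ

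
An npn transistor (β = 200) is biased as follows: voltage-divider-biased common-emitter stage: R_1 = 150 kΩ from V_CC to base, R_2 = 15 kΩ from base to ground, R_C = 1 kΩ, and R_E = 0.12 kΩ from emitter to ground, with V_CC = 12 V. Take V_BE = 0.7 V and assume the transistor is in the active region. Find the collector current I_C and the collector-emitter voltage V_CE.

Thevenize the base divider: V_Th = V_CC·R_2/(R_1+R_2) = 12×15/165 = 1.09 V, R_Th = R_1‖R_2 = 13.6 kΩ.
Base-emitter loop: V_Th = I_B·R_Th + V_BE + (β+1)I_B·R_E, so I_B = (1.09 − 0.7) / (13.6 + 201×0.12) = 0.0104 mA.
I_C = β·I_B = 200×0.0104 = 2.07 mA, and I_E = (β+1)I_B = 2.08 mA.
V_CE = V_CC − I_C·R_C − I_E·R_E = 12 − 2.07×1 − 2.08×0.12 = 9.68 V.
V_CE = 9.68 V > 0.2 V confirms active-region operation.

I_C ≈ 2.1 mA, V_CE ≈ 9.7 V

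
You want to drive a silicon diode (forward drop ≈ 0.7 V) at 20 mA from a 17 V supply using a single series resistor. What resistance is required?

The resistor drops V_S − V_D = 17 − 0.7 = 16.3 V at 20 mA.
R = 16.3 V / 20 mA = 0.815 kΩ.

R ≈ 0.82 kΩ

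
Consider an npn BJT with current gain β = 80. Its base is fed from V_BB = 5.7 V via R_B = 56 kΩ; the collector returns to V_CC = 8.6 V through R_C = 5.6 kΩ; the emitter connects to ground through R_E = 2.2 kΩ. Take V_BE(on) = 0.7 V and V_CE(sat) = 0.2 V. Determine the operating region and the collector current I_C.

saturation; I_C ≈ 1.1 mA

Assume active: I_B = (5.7 − 0.7)/(56 + 81×2.2) = 0.0213 mA, I_C = β·I_B = 1.71 mA.
Then V_CE = 8.6 − 1.71×5.6 − 1.73×2.2 = -4.77 V < 0.2 V — the active assumption fails.
Re-solve with V_CE = 0.2 V. KCL at the emitter: V_E/R_E = (V_BB−0.7−V_E)/R_B + (V_CC−0.2−V_E)/R_C, giving V_E = 2.44 V.
I_C = (V_CC − 0.2 − V_E)/R_C = (8.4 − 2.44)/5.6 = 1.06 mA.
Check: I_B = (5 − 2.44)/56 = 0.0457 mA, and β·I_B = 3.66 mA > I_C, confirming saturation.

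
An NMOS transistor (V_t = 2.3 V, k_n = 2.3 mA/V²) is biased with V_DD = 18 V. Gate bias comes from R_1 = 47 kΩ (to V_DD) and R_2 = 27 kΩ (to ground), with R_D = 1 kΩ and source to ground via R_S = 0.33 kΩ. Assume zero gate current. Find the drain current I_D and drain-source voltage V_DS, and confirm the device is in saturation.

I_D ≈ 6 mA, V_DS ≈ 10 V

V_G = V_DD·R_2/(R_1+R_2) = 18×27/74 = 6.57 V.
Assume saturation: I_D = (k_n/2)(V_GS − V_t)² with V_GS = V_G − I_D·R_S = 6.57 − 0.33·I_D.
Substituting gives 0.125·I_D² − 4.24·I_D + 20.9 = 0, with roots I_D = 6.01 or 27.8 mA.
The root I_D = 27.8 mA gives V_GS = -2.62 V ≤ V_t, so take I_D = 6.01 mA.
Then V_GS = 4.59 V and V_DS = V_DD − I_D(R_D+R_S) = 18 − 6.01×1.33 = 10 V.
Saturation requires V_DS ≥ V_GS − V_t = 2.29 V; 10 ≥ 2.29 ✓.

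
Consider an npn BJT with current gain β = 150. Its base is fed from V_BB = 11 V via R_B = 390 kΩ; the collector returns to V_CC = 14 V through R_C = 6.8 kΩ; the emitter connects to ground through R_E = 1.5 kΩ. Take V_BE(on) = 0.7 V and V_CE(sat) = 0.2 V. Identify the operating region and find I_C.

saturation; I_C ≈ 1.7 mA

Assume active: I_B = (11 − 0.7)/(390 + 151×1.5) = 0.0167 mA, I_C = β·I_B = 2.51 mA.
Then V_CE = 14 − 2.51×6.8 − 2.52×1.5 = -6.83 V < 0.2 V — the active assumption fails.
Re-solve with V_CE = 0.2 V. KCL at the emitter: V_E/R_E = (V_BB−0.7−V_E)/R_B + (V_CC−0.2−V_E)/R_C, giving V_E = 2.52 V.
I_C = (V_CC − 0.2 − V_E)/R_C = (13.8 − 2.52)/6.8 = 1.66 mA.
Check: I_B = (10.3 − 2.52)/390 = 0.02 mA, and β·I_B = 2.99 mA > I_C, confirming saturation.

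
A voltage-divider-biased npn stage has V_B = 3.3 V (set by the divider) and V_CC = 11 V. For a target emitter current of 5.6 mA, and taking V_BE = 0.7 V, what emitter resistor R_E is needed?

V_E = V_B − V_BE = 3.3 − 0.7 = 2.6 V.
R_E = V_E / I_E = 2.6 / 5.6 = 0.464 kΩ.

R_E ≈ 0.46 kΩ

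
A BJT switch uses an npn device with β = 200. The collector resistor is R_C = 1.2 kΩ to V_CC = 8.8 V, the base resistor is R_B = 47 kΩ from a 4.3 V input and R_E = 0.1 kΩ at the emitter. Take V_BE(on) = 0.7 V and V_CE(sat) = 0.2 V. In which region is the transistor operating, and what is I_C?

saturation; I_C ≈ 6.6 mA

Assume active: I_B = (4.3 − 0.7)/(47 + 201×0.1) = 0.0537 mA, I_C = β·I_B = 10.7 mA.
Then V_CE = 8.8 − 10.7×1.2 − 10.8×0.1 = -5.15 V < 0.2 V — the active assumption fails.
Re-solve with V_CE = 0.2 V. KCL at the emitter: V_E/R_E = (V_BB−0.7−V_E)/R_B + (V_CC−0.2−V_E)/R_C, giving V_E = 0.667 V.
I_C = (V_CC − 0.2 − V_E)/R_C = (8.6 − 0.667)/1.2 = 6.61 mA.
Check: I_B = (3.6 − 0.667)/47 = 0.0624 mA, and β·I_B = 12.5 mA > I_C, confirming saturation.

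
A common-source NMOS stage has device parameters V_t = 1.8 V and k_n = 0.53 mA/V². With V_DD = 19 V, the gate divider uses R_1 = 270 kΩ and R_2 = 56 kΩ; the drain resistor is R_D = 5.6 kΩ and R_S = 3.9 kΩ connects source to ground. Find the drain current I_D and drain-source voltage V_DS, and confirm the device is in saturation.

V_G = V_DD·R_2/(R_1+R_2) = 19×56/326 = 3.26 V.
Assume saturation: I_D = (k_n/2)(V_GS − V_t)² with V_GS = V_G − I_D·R_S = 3.26 − 3.9·I_D.
Substituting gives 4.03·I_D² − 4.03·I_D + 0.568 = 0, with roots I_D = 0.17 or 0.829 mA.
The root I_D = 0.829 mA gives V_GS = 0.0315 V ≤ V_t, so take I_D = 0.17 mA.
Then V_GS = 2.6 V and V_DS = V_DD − I_D(R_D+R_S) = 19 − 0.17×9.5 = 17.4 V.
Saturation requires V_DS ≥ V_GS − V_t = 0.801 V; 17.4 ≥ 0.801 ✓.

I_D ≈ 0.17 mA, V_DS ≈ 17 V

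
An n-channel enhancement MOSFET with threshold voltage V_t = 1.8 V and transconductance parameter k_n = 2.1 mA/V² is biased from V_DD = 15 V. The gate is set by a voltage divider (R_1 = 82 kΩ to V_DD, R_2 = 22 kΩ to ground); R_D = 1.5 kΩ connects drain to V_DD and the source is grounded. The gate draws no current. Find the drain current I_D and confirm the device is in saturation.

I_D ≈ 2 mA

V_G = V_DD·R_2/(R_1+R_2) = 15×22/104 = 3.17 V. With the source grounded, V_GS = V_G = 3.17 V.
Assume saturation: I_D = (k_n/2)(V_GS − V_t)² = (2.1/2)×(3.17 − 1.8)² = 1.05×1.37² = 1.98 mA.
V_DS = V_DD − I_D·R_D = 15 − 1.98×1.5 = 12 V.
Saturation requires V_DS ≥ V_GS − V_t = 1.37 V; 12 ≥ 1.37 ✓.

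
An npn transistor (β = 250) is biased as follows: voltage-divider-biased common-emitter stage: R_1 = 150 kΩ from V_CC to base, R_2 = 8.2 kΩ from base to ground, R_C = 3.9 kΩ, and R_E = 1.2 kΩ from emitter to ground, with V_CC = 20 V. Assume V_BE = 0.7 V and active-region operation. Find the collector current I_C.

I_C ≈ 0.27 mA

Thevenize the base divider: V_Th = V_CC·R_2/(R_1+R_2) = 20×8.2/158 = 1.04 V, R_Th = R_1‖R_2 = 7.77 kΩ.
Base-emitter loop: V_Th = I_B·R_Th + V_BE + (β+1)I_B·R_E, so I_B = (1.04 − 0.7) / (7.77 + 251×1.2) = 0.00109 mA.
I_C = β·I_B = 250×0.00109 = 0.272 mA, and I_E = (β+1)I_B = 0.273 mA.
V_CE = V_CC − I_C·R_C − I_E·R_E = 20 − 0.272×3.9 − 0.273×1.2 = 18.6 V.
V_CE = 18.6 V > 0.2 V confirms active-region operation.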